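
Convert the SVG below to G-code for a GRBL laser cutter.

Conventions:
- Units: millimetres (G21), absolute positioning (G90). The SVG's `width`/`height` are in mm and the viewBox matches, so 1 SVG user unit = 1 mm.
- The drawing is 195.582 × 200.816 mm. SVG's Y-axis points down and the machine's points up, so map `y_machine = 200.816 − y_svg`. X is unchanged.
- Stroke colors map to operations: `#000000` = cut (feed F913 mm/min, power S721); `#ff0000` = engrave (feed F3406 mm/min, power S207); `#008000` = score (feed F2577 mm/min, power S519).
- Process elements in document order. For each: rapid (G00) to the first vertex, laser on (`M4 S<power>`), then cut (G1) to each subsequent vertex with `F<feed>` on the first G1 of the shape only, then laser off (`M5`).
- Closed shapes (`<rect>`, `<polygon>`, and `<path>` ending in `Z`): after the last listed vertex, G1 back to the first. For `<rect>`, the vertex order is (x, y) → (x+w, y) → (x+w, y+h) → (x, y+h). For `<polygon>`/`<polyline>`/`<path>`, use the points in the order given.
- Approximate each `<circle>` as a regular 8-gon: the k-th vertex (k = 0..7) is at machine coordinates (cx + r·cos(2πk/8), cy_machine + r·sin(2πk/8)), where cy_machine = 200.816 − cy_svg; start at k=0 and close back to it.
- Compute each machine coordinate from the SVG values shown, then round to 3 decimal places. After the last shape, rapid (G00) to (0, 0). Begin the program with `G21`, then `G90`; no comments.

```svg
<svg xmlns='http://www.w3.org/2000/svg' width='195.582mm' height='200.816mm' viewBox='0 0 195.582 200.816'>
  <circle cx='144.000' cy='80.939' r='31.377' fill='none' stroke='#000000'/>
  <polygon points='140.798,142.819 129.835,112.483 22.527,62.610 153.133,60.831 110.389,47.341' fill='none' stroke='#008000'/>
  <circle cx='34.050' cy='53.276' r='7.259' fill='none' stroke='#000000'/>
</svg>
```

G21
G90
G00 X175.377 Y119.877
M4 S721
G1 X166.187 Y142.064 F913
G1 X144.000 Y151.254
G1 X121.813 Y142.064
G1 X112.623 Y119.877
G1 X121.813 Y97.690
G1 X144.000 Y88.500
G1 X166.187 Y97.690
G1 X175.377 Y119.877
M5
G00 X140.798 Y57.997
M4 S519
G1 X129.835 Y88.333 F2577
G1 X22.527 Y138.206
G1 X153.133 Y139.985
G1 X110.389 Y153.475
G1 X140.798 Y57.997
M5
G00 X41.309 Y147.540
M4 S721
G1 X39.183 Y152.673 F913
G1 X34.050 Y154.799
G1 X28.917 Y152.673
G1 X26.791 Y147.540
G1 X28.917 Y142.407
G1 X34.050 Y140.281
G1 X39.183 Y142.407
G1 X41.309 Y147.540
M5
G00 X0.000 Y0.000

Since the viewBox matches the mm dimensions, user units are millimetres directly. The only transform is the Y-flip y_m = 200.816 − y_svg.

Shape 1 is a circle drawn with `<circle>`. Its stroke #000000 means cut at S721, F913. After flipping Y the toolpath is (175.377,119.877) → (166.187,142.064) → (144.000,151.254) → (121.813,142.064) → (112.623,119.877) → (121.813,97.690) → (144.000,88.500) → (166.187,97.690) → (175.377,119.877), returning to the start.

Shape 2 is a closed polygon drawn with `<polygon>`. Its stroke #008000 means score at S519, F2577. After flipping Y the toolpath is (140.798,57.997) → (129.835,88.333) → (22.527,138.206) → (153.133,139.985) → (110.389,153.475) → (140.798,57.997), returning to the start.

Shape 3 is a circle drawn with `<circle>`. Its stroke #000000 means cut at S721, F913. After flipping Y the toolpath is (41.309,147.540) → (39.183,152.673) → (34.050,154.799) → (28.917,152.673) → (26.791,147.540) → (28.917,142.407) → (34.050,140.281) → (39.183,142.407) → (41.309,147.540), returning to the start.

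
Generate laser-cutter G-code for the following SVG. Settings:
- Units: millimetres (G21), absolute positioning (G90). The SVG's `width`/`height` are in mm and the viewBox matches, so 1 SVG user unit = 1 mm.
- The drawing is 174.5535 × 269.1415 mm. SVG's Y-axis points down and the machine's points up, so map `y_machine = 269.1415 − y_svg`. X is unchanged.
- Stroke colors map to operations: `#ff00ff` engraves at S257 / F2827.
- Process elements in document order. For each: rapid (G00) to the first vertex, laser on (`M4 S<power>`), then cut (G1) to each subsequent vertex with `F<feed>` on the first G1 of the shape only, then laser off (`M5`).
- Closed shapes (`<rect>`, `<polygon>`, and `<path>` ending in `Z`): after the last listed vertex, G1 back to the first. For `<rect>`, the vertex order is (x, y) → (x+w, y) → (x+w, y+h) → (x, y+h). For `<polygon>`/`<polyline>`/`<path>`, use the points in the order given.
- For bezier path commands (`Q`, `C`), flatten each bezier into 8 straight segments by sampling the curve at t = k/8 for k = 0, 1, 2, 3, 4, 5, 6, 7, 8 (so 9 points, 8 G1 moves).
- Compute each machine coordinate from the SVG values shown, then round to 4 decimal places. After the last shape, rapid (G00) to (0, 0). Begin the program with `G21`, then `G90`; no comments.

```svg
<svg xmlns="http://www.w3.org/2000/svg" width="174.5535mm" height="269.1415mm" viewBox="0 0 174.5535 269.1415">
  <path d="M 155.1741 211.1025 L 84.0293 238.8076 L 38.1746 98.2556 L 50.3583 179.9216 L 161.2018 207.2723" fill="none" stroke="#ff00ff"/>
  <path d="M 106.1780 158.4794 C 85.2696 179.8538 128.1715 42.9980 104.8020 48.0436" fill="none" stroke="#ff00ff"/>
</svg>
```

G21
G90
G00 X155.1741 Y58.0390
M4 S257
G1 X84.0293 Y30.3339 F2827
G1 X38.1746 Y170.8859
G1 X50.3583 Y89.2199
G1 X161.2018 Y61.8692
M5
G00 X106.1780 Y110.6621
M4 S257
G1 X101.0744 Y109.4775 F2827
G1 X100.4286 Y119.6099
G1 X102.7162 Y137.5420
G1 X106.4129 Y159.7567
G1 X109.9942 Y182.7368
G1 X111.9358 Y202.9651
G1 X110.7132 Y216.9246
G1 X104.8020 Y221.0979
M5
G00 X0.0000 Y0.0000

1 u = 1 mm; y_m = 269.1415 − y.

[1] `<path>` open polyline, #ff00ff→engrave S257 F2827: (155.1741,58.0390) → (84.0293,30.3339) → (38.1746,170.8859) → (50.3583,89.2199) → (161.2018,61.8692)

[2] `<path>` cubic bezier, #ff00ff→engrave S257 F2827: (106.1780,110.6621) → (101.0744,109.4775) → (100.4286,119.6099) → (102.7162,137.5420) → (106.4129,159.7567) → (109.9942,182.7368) → (111.9358,202.9651) → (110.7132,216.9246) → (104.8020,221.0979)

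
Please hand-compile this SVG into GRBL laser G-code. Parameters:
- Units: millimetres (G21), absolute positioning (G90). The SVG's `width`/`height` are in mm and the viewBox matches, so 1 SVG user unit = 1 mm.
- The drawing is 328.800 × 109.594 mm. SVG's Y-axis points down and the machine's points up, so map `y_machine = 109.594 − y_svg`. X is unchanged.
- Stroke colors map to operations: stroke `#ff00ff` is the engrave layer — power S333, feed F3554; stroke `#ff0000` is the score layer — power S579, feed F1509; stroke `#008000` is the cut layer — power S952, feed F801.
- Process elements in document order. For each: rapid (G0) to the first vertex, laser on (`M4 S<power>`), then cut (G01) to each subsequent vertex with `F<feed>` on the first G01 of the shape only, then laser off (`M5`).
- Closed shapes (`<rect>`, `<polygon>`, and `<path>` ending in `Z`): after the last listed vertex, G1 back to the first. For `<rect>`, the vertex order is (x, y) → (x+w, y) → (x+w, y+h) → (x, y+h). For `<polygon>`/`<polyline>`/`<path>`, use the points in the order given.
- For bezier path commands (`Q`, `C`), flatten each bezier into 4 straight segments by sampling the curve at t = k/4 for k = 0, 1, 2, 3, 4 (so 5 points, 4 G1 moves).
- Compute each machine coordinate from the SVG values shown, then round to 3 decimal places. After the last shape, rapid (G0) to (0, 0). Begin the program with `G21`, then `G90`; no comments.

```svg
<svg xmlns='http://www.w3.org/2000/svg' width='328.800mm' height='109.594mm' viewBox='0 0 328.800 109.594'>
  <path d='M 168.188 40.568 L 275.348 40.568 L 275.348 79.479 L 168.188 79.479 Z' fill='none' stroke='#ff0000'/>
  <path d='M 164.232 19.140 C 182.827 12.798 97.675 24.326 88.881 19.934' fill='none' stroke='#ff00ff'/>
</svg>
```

G21
G90
G0 X168.188 Y69.026
M4 S579
G01 X275.348 Y69.026 F1509
G01 X275.348 Y30.115
G01 X168.188 Y30.115
G01 X168.188 Y69.026
M5
G0 X164.232 Y90.454
M4 S333
G01 X161.540 Y92.388 F3554
G01 X136.827 Y90.788
G01 X106.979 Y88.823
G01 X88.881 Y89.660
M5
G0 X0.000 Y0.000

Since the viewBox matches the mm dimensions, user units are millimetres directly. The only transform is the Y-flip y_m = 109.594 − y_svg.

Shape 1 is a rectangle drawn with `<path>`. Its stroke #ff0000 means score at S579, F1509. After flipping Y the toolpath is (168.188,69.026) → (275.348,69.026) → (275.348,30.115) → (168.188,30.115) → (168.188,69.026), returning to the start.

Shape 2 is a cubic bezier drawn with `<path>`. Its stroke #ff00ff means engrave at S333, F3554. After flipping Y the toolpath is (164.232,90.454) → (161.540,92.388) → (136.827,90.788) → (106.979,88.823) → (88.881,89.660).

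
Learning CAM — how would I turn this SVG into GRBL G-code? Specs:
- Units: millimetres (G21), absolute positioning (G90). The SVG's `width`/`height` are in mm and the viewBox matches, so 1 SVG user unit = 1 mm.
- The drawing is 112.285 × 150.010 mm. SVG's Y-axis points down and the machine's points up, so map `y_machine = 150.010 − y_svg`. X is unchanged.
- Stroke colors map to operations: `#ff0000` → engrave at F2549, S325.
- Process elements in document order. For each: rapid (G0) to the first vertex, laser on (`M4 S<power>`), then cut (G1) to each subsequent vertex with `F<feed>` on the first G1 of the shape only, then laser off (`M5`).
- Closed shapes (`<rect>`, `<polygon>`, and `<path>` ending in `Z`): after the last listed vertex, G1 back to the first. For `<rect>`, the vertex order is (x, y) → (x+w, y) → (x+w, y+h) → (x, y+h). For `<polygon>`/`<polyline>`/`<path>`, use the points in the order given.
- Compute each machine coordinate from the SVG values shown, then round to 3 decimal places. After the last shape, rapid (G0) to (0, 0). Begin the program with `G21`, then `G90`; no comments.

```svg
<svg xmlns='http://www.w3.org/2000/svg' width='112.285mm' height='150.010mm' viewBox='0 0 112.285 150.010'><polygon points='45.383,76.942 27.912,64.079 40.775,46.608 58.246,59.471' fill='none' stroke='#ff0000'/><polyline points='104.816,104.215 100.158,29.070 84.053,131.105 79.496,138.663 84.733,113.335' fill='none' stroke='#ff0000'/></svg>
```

G21
G90
G0 X45.383 Y73.068
M4 S325
G1 X27.912 Y85.931 F2549
G1 X40.775 Y103.402
G1 X58.246 Y90.539
G1 X45.383 Y73.068
M5
G0 X104.816 Y45.795
M4 S325
G1 X100.158 Y120.940 F2549
G1 X84.053 Y18.905
G1 X79.496 Y11.347
G1 X84.733 Y36.675
M5
G0 X0.000 Y0.000

viewBox `0 0 112.285 150.010` with mm width/height → 1 unit = 1 mm. Flip: y_m = 150.010 − y_svg.

**Shape 1** — `<polygon>` regular polygon, stroke `#ff0000` → engrave (S325, F2549). Machine vertices: (45.383,73.068) → (27.912,85.931) → (40.775,103.402) → (58.246,90.539) → (45.383,73.068). Closed: final G1 returns to the first vertex.

**Shape 2** — `<polyline>` open polyline, stroke `#ff0000` → engrave (S325, F2549). Machine vertices: (104.816,45.795) → (100.158,120.940) → (84.053,18.905) → (79.496,11.347) → (84.733,36.675). Open path.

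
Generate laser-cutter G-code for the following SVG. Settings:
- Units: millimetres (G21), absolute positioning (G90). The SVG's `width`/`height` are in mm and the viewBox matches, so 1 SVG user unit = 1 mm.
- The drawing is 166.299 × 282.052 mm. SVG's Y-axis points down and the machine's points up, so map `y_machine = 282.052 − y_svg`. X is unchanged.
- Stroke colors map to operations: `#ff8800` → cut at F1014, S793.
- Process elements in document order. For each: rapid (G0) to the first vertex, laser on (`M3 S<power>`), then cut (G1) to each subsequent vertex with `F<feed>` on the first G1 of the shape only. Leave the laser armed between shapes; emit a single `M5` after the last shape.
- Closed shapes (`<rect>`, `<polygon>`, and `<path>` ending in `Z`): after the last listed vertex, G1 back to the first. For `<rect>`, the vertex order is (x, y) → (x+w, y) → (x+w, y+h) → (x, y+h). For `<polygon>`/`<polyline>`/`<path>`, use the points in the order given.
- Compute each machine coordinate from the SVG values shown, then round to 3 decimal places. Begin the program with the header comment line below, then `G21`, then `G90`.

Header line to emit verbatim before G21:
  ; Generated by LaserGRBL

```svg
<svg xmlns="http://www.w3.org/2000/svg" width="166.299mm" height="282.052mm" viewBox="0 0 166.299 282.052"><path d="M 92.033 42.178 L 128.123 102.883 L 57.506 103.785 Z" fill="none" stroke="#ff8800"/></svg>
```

1 u = 1 mm; y_m = 282.052 − y.

[1] `<path>` regular polygon, #ff8800→cut S793 F1014: (92.033,239.874) → (128.123,179.169) → (57.506,178.267) → (92.033,239.874) (closed)

; Generated by LaserGRBL
G21
G90
G0 X92.033 Y239.874
M3 S793
G1 X128.123 Y179.169 F1014
G1 X57.506 Y178.267
G1 X92.033 Y239.874
M5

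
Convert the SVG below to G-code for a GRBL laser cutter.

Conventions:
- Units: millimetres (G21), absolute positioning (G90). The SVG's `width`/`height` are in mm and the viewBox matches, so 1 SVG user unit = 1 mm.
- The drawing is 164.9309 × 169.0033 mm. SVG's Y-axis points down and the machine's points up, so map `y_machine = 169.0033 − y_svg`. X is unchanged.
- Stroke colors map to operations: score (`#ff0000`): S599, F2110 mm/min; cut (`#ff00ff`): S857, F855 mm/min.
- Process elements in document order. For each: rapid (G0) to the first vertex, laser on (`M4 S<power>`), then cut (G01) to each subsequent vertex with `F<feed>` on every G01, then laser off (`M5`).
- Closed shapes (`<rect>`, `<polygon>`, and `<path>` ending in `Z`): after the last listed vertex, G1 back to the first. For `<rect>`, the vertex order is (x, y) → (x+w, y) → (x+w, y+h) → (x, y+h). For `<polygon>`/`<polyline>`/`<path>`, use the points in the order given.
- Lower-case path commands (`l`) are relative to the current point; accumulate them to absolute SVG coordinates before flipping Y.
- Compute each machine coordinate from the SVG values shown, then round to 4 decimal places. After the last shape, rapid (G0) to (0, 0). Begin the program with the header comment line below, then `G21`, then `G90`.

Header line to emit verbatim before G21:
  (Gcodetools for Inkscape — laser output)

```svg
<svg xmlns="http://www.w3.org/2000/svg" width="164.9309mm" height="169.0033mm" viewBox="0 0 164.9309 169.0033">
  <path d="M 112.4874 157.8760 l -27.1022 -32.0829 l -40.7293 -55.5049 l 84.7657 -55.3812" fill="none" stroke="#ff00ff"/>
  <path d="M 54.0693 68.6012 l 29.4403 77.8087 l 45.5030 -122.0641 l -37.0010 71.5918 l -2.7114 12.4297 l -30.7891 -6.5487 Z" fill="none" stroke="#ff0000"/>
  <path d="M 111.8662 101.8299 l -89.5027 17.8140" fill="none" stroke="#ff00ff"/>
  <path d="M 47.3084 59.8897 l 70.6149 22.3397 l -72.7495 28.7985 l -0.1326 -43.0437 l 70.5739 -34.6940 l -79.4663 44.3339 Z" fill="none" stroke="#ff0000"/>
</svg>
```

(Gcodetools for Inkscape — laser output)
G21
G90
G0 X112.4874 Y11.1273
M4 S857
G01 X85.3852 Y43.2102 F855
G01 X44.6559 Y98.7151 F855
G01 X129.4216 Y154.0963 F855
M5
G0 X54.0693 Y100.4021
M4 S599
G01 X83.5096 Y22.5934 F2110
G01 X129.0126 Y144.6575 F2110
G01 X92.0116 Y73.0657 F2110
G01 X89.3002 Y60.6360 F2110
G01 X58.5111 Y67.1847 F2110
G01 X54.0693 Y100.4021 F2110
M5
G0 X111.8662 Y67.1734
M4 S857
G01 X22.3635 Y49.3594 F855
M5
G0 X47.3084 Y109.1136
M4 S599
G01 X117.9233 Y86.7739 F2110
G01 X45.1738 Y57.9754 F2110
G01 X45.0412 Y101.0191 F2110
G01 X115.6151 Y135.7131 F2110
G01 X36.1488 Y91.3792 F2110
G01 X47.3084 Y109.1136 F2110
M5
G0 X0.0000 Y0.0000

viewBox `0 0 164.9309 169.0033` with mm width/height → 1 unit = 1 mm. Flip: y_m = 169.0033 − y_svg.

**Shape 1** — `<path>` open polyline, stroke `#ff00ff` → cut (S857, F855). Machine vertices: (112.4874,11.1273) → (85.3852,43.2102) → (44.6559,98.7151) → (129.4216,154.0963). Open path.

**Shape 2** — `<path>` closed polygon, stroke `#ff0000` → score (S599, F2110). Machine vertices: (54.0693,100.4021) → (83.5096,22.5934) → (129.0126,144.6575) → (92.0116,73.0657) → (89.3002,60.6360) → (58.5111,67.1847) → (54.0693,100.4021). Closed: final G1 returns to the first vertex.

**Shape 3** — `<path>` line segment, stroke `#ff00ff` → cut (S857, F855). Machine vertices: (111.8662,67.1734) → (22.3635,49.3594). Open path.

**Shape 4** — `<path>` closed polygon, stroke `#ff0000` → score (S599, F2110). Machine vertices: (47.3084,109.1136) → (117.9233,86.7739) → (45.1738,57.9754) → (45.0412,101.0191) → (115.6151,135.7131) → (36.1488,91.3792) → (47.3084,109.1136). Closed: final G1 returns to the first vertex.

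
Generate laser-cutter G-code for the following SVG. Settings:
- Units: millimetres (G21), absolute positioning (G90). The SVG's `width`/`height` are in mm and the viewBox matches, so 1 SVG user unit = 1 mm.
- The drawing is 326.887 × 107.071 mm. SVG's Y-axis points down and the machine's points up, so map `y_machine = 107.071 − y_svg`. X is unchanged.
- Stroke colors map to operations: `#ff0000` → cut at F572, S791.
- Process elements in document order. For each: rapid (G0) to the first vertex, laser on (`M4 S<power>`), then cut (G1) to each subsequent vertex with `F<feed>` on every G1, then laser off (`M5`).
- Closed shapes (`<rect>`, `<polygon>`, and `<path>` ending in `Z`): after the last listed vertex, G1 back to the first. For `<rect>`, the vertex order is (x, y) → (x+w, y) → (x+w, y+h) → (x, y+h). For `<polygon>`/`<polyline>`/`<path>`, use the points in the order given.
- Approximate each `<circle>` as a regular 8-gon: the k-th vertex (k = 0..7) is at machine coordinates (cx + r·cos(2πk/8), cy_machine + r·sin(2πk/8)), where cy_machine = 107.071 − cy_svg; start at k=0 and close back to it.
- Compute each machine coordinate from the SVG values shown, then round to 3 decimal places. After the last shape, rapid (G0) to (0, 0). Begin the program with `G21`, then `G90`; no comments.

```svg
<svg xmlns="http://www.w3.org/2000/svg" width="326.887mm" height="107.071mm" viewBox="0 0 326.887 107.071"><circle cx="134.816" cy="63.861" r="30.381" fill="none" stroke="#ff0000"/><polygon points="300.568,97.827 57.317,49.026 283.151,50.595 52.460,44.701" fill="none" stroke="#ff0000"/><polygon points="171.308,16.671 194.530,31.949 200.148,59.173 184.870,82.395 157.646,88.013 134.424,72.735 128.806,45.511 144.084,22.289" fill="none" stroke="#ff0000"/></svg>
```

Since the viewBox matches the mm dimensions, user units are millimetres directly. The only transform is the Y-flip y_m = 107.071 − y_svg.

Shape 1 is a circle drawn with `<circle>`. Its stroke #ff0000 means cut at S791, F572. After flipping Y the toolpath is (165.197,43.210) → (156.299,64.693) → (134.816,73.591) → (113.333,64.693) → (104.435,43.210) → (113.333,21.727) → (134.816,12.829) → (156.299,21.727) → (165.197,43.210), returning to the start.

Shape 2 is a closed polygon drawn with `<polygon>`. Its stroke #ff0000 means cut at S791, F572. After flipping Y the toolpath is (300.568,9.244) → (57.317,58.045) → (283.151,56.476) → (52.460,62.370) → (300.568,9.244), returning to the start.

Shape 3 is a regular polygon drawn with `<polygon>`. Its stroke #ff0000 means cut at S791, F572. After flipping Y the toolpath is (171.308,90.400) → (194.530,75.122) → (200.148,47.898) → (184.870,24.676) → (157.646,19.058) → (134.424,34.336) → (128.806,61.560) → (144.084,84.782) → (171.308,90.400), returning to the start.

G21
G90
G0 X165.197 Y43.210
M4 S791
G1 X156.299 Y64.693 F572
G1 X134.816 Y73.591 F572
G1 X113.333 Y64.693 F572
G1 X104.435 Y43.210 F572
G1 X113.333 Y21.727 F572
G1 X134.816 Y12.829 F572
G1 X156.299 Y21.727 F572
G1 X165.197 Y43.210 F572
M5
G0 X300.568 Y9.244
M4 S791
G1 X57.317 Y58.045 F572
G1 X283.151 Y56.476 F572
G1 X52.460 Y62.370 F572
G1 X300.568 Y9.244 F572
M5
G0 X171.308 Y90.400
M4 S791
G1 X194.530 Y75.122 F572
G1 X200.148 Y47.898 F572
G1 X184.870 Y24.676 F572
G1 X157.646 Y19.058 F572
G1 X134.424 Y34.336 F572
G1 X128.806 Y61.560 F572
G1 X144.084 Y84.782 F572
G1 X171.308 Y90.400 F572
M5
G0 X0.000 Y0.000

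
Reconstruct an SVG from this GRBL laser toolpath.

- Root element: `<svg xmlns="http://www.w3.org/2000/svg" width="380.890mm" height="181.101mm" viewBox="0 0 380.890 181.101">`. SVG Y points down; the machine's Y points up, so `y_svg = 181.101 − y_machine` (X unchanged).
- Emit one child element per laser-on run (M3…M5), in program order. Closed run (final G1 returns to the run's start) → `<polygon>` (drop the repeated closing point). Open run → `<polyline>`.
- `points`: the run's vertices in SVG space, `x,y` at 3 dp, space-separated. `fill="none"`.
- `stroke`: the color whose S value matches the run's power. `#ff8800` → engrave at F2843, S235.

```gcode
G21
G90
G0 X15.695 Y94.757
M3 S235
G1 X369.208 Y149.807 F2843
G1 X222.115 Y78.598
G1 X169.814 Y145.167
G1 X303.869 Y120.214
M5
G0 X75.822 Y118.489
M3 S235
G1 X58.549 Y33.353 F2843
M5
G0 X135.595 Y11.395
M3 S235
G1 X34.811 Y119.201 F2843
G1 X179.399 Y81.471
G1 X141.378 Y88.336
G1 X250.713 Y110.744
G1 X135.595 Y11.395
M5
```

<svg xmlns="http://www.w3.org/2000/svg" width="380.890mm" height="181.101mm" viewBox="0 0 380.890 181.101">
  <polyline points="15.695,86.344 369.208,31.294 222.115,102.503 169.814,35.934 303.869,60.887" fill="none" stroke="#ff8800"/>
  <polyline points="75.822,62.612 58.549,147.748" fill="none" stroke="#ff8800"/>
  <polygon points="135.595,169.706 34.811,61.900 179.399,99.630 141.378,92.765 250.713,70.357" fill="none" stroke="#ff8800"/>
</svg>

y_svg = 181.101 − y_m. Every run uses S235, so all elements get stroke `#ff8800` (engrave).

[1] open run; points: 15.695,86.344 369.208,31.294 222.115,102.503 169.814,35.934 303.869,60.887

[2] open run; points: 75.822,62.612 58.549,147.748

[3] closed run; points: 135.595,169.706 34.811,61.900 179.399,99.630 141.378,92.765 250.713,70.357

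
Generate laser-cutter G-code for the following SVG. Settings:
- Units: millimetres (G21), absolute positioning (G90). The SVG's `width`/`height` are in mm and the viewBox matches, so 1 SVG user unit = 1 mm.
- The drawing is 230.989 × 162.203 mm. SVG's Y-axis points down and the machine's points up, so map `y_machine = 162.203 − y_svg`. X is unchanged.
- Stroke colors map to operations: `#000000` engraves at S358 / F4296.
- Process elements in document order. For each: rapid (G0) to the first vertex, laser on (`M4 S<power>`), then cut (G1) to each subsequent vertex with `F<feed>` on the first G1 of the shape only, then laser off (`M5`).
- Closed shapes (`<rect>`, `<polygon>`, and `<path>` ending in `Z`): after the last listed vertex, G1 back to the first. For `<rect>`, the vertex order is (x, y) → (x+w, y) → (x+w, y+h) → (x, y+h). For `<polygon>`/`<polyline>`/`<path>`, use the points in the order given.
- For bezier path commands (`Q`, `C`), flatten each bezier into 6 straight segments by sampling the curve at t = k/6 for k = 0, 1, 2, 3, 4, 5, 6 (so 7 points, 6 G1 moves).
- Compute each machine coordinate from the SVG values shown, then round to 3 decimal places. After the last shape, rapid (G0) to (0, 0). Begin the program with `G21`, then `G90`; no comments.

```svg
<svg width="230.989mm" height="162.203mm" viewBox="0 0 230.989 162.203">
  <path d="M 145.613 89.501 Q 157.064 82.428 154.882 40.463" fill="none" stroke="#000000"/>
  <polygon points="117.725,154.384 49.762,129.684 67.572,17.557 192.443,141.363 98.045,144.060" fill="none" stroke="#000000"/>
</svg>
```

viewBox `0 0 230.989 162.203` with mm width/height → 1 unit = 1 mm. Flip: y_m = 162.203 − y_svg.

**Shape 1** — `<path>` quadratic bezier, stroke `#000000` → engrave (S358, F4296). Control points (SVG): P0=(145.613,89.501), P1=(157.064,82.428), P2=(154.882,40.463); sampled at t=k/6. Machine vertices: (145.613,72.702) → (149.051,76.029) → (151.732,81.294) → (153.656,88.498) → (154.822,97.640) → (155.231,108.721) → (154.882,121.740). Open path.

**Shape 2** — `<polygon>` closed polygon, stroke `#000000` → engrave (S358, F4296). Machine vertices: (117.725,7.819) → (49.762,32.519) → (67.572,144.646) → (192.443,20.840) → (98.045,18.143) → (117.725,7.819). Closed: final G1 returns to the first vertex.

G21
G90
G0 X145.613 Y72.702
M4 S358
G1 X149.051 Y76.029 F4296
G1 X151.732 Y81.294
G1 X153.656 Y88.498
G1 X154.822 Y97.640
G1 X155.231 Y108.721
G1 X154.882 Y121.740
M5
G0 X117.725 Y7.819
M4 S358
G1 X49.762 Y32.519 F4296
G1 X67.572 Y144.646
G1 X192.443 Y20.840
G1 X98.045 Y18.143
G1 X117.725 Y7.819
M5
G0 X0.000 Y0.000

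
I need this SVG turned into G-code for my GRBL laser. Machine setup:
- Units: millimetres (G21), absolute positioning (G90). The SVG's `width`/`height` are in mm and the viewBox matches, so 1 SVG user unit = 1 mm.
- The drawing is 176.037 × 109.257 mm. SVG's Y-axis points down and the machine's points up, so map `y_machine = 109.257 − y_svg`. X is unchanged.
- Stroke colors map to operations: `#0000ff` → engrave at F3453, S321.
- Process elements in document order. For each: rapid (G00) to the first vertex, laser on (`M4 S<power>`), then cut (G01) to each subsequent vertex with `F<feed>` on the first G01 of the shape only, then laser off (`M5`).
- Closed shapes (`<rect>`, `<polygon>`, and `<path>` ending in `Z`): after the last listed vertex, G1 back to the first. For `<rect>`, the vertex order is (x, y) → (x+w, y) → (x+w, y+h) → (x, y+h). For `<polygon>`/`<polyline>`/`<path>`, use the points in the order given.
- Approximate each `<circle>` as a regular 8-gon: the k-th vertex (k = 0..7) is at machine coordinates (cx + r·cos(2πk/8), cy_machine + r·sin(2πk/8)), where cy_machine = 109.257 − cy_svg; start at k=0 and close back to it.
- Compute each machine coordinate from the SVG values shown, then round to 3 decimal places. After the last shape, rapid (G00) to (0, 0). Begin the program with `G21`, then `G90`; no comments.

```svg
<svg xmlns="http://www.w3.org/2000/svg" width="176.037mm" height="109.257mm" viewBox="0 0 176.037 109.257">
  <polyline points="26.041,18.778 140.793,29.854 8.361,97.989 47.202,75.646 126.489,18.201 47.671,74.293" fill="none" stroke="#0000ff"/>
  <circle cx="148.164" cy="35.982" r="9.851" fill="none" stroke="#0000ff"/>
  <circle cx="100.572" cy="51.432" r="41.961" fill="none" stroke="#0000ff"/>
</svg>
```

viewBox `0 0 176.037 109.257` with mm width/height → 1 unit = 1 mm. Flip: y_m = 109.257 − y_svg.

**Shape 1** — `<polyline>` open polyline, stroke `#0000ff` → engrave (S321, F3453). Machine vertices: (26.041,90.479) → (140.793,79.403) → (8.361,11.268) → (47.202,33.611) → (126.489,91.056) → (47.671,34.964). Open path.

**Shape 2** — `<circle>` circle, stroke `#0000ff` → engrave (S321, F3453). Machine vertices: (158.015,73.275) → (155.130,80.241) → (148.164,83.126) → (141.198,80.241) → (138.313,73.275) → (141.198,66.309) → (148.164,63.424) → (155.130,66.309) → (158.015,73.275). Closed: final G1 returns to the first vertex.

**Shape 3** — `<circle>` circle, stroke `#0000ff` → engrave (S321, F3453). Machine vertices: (142.533,57.825) → (130.243,87.496) → (100.572,99.786) → (70.901,87.496) → (58.611,57.825) → (70.901,28.154) → (100.572,15.864) → (130.243,28.154) → (142.533,57.825). Closed: final G1 returns to the first vertex.

G21
G90
G00 X26.041 Y90.479
M4 S321
G01 X140.793 Y79.403 F3453
G01 X8.361 Y11.268
G01 X47.202 Y33.611
G01 X126.489 Y91.056
G01 X47.671 Y34.964
M5
G00 X158.015 Y73.275
M4 S321
G01 X155.130 Y80.241 F3453
G01 X148.164 Y83.126
G01 X141.198 Y80.241
G01 X138.313 Y73.275
G01 X141.198 Y66.309
G01 X148.164 Y63.424
G01 X155.130 Y66.309
G01 X158.015 Y73.275
M5
G00 X142.533 Y57.825
M4 S321
G01 X130.243 Y87.496 F3453
G01 X100.572 Y99.786
G01 X70.901 Y87.496
G01 X58.611 Y57.825
G01 X70.901 Y28.154
G01 X100.572 Y15.864
G01 X130.243 Y28.154
G01 X142.533 Y57.825
M5
G00 X0.000 Y0.000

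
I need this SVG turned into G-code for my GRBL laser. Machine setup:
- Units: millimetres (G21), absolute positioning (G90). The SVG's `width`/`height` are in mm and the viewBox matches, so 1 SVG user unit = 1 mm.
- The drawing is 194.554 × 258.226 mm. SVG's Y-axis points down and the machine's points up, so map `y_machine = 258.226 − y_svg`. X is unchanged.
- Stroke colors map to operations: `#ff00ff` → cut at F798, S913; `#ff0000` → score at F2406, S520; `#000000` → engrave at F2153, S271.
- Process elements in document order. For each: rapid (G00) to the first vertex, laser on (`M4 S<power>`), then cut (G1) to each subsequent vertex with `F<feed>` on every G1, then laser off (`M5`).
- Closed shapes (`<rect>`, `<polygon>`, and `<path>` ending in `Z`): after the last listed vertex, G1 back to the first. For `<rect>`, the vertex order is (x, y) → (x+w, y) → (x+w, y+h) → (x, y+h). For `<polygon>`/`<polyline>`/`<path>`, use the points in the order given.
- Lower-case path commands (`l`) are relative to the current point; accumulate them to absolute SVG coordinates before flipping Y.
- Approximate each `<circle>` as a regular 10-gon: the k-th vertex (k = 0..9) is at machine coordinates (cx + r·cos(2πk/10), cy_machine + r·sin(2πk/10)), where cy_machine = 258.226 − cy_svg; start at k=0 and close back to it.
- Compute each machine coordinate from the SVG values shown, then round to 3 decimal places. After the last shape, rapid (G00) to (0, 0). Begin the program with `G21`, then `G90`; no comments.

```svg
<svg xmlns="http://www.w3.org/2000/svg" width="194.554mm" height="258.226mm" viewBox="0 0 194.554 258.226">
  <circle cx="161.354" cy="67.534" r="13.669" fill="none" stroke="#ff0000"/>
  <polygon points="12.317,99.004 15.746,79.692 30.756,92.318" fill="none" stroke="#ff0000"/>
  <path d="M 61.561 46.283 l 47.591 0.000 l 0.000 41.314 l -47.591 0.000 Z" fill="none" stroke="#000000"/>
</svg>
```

viewBox `0 0 194.554 258.226` with mm width/height → 1 unit = 1 mm. Flip: y_m = 258.226 − y_svg.

**Shape 1** — `<circle>` circle, stroke `#ff0000` → score (S520, F2406). Machine vertices: (175.023,190.692) → (172.412,198.726) → (165.578,203.692) → (157.130,203.692) → (150.296,198.726) → (147.685,190.692) → (150.296,182.658) → (157.130,177.692) → (165.578,177.692) → (172.412,182.658) → (175.023,190.692). Closed: final G1 returns to the first vertex.

**Shape 2** — `<polygon>` regular polygon, stroke `#ff0000` → score (S520, F2406). Machine vertices: (12.317,159.222) → (15.746,178.534) → (30.756,165.908) → (12.317,159.222). Closed: final G1 returns to the first vertex.

**Shape 3** — `<path>` rectangle, stroke `#000000` → engrave (S271, F2153). Machine vertices: (61.561,211.943) → (109.152,211.943) → (109.152,170.629) → (61.561,170.629) → (61.561,211.943). Closed: final G1 returns to the first vertex.

G21
G90
G00 X175.023 Y190.692
M4 S520
G1 X172.412 Y198.726 F2406
G1 X165.578 Y203.692 F2406
G1 X157.130 Y203.692 F2406
G1 X150.296 Y198.726 F2406
G1 X147.685 Y190.692 F2406
G1 X150.296 Y182.658 F2406
G1 X157.130 Y177.692 F2406
G1 X165.578 Y177.692 F2406
G1 X172.412 Y182.658 F2406
G1 X175.023 Y190.692 F2406
M5
G00 X12.317 Y159.222
M4 S520
G1 X15.746 Y178.534 F2406
G1 X30.756 Y165.908 F2406
G1 X12.317 Y159.222 F2406
M5
G00 X61.561 Y211.943
M4 S271
G1 X109.152 Y211.943 F2153
G1 X109.152 Y170.629 F2153
G1 X61.561 Y170.629 F2153
G1 X61.561 Y211.943 F2153
M5
G00 X0.000 Y0.000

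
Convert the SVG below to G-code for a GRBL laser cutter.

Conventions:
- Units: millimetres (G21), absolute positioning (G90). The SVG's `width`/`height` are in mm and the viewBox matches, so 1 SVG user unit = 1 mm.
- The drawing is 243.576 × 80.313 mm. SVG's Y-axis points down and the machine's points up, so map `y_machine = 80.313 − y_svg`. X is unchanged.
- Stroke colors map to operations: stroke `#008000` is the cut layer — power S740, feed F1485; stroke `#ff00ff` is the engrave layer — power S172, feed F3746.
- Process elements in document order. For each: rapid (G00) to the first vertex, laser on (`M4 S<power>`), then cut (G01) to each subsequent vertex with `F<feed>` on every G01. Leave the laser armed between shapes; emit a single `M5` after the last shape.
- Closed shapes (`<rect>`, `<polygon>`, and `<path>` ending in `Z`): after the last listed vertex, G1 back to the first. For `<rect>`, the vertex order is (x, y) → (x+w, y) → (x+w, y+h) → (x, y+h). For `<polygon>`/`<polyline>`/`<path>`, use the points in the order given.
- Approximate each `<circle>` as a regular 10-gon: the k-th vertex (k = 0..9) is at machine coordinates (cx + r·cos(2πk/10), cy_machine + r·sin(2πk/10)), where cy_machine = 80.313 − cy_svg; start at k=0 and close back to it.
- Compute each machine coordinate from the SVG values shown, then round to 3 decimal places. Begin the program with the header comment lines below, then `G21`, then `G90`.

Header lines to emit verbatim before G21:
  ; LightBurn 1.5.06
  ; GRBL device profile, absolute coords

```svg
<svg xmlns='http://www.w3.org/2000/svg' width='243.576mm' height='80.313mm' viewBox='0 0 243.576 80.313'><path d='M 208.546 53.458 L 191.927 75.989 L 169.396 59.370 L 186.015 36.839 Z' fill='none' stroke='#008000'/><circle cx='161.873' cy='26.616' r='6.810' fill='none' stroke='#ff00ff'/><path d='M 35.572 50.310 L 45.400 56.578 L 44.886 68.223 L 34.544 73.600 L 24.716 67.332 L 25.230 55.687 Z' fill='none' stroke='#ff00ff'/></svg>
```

viewBox `0 0 243.576 80.313` with mm width/height → 1 unit = 1 mm. Flip: y_m = 80.313 − y_svg.

**Shape 1** — `<path>` regular polygon, stroke `#008000` → cut (S740, F1485). Machine vertices: (208.546,26.855) → (191.927,4.324) → (169.396,20.943) → (186.015,43.474) → (208.546,26.855). Closed: final G1 returns to the first vertex.

**Shape 2** — `<circle>` circle, stroke `#ff00ff` → engrave (S172, F3746). Machine vertices: (168.683,53.697) → (167.382,57.700) → (163.977,60.174) → (159.769,60.174) → (156.364,57.700) → (155.063,53.697) → (156.364,49.694) → (159.769,47.220) → (163.977,47.220) → (167.382,49.694) → (168.683,53.697). Closed: final G1 returns to the first vertex.

**Shape 3** — `<path>` regular polygon, stroke `#ff00ff` → engrave (S172, F3746). Machine vertices: (35.572,30.003) → (45.400,23.735) → (44.886,12.090) → (34.544,6.713) → (24.716,12.981) → (25.230,24.626) → (35.572,30.003). Closed: final G1 returns to the first vertex.

; LightBurn 1.5.06
; GRBL device profile, absolute coords
G21
G90
G00 X208.546 Y26.855
M4 S740
G01 X191.927 Y4.324 F1485
G01 X169.396 Y20.943 F1485
G01 X186.015 Y43.474 F1485
G01 X208.546 Y26.855 F1485
G00 X168.683 Y53.697
M4 S172
G01 X167.382 Y57.700 F3746
G01 X163.977 Y60.174 F3746
G01 X159.769 Y60.174 F3746
G01 X156.364 Y57.700 F3746
G01 X155.063 Y53.697 F3746
G01 X156.364 Y49.694 F3746
G01 X159.769 Y47.220 F3746
G01 X163.977 Y47.220 F3746
G01 X167.382 Y49.694 F3746
G01 X168.683 Y53.697 F3746
G00 X35.572 Y30.003
M4 S172
G01 X45.400 Y23.735 F3746
G01 X44.886 Y12.090 F3746
G01 X34.544 Y6.713 F3746
G01 X24.716 Y12.981 F3746
G01 X25.230 Y24.626 F3746
G01 X35.572 Y30.003 F3746
M5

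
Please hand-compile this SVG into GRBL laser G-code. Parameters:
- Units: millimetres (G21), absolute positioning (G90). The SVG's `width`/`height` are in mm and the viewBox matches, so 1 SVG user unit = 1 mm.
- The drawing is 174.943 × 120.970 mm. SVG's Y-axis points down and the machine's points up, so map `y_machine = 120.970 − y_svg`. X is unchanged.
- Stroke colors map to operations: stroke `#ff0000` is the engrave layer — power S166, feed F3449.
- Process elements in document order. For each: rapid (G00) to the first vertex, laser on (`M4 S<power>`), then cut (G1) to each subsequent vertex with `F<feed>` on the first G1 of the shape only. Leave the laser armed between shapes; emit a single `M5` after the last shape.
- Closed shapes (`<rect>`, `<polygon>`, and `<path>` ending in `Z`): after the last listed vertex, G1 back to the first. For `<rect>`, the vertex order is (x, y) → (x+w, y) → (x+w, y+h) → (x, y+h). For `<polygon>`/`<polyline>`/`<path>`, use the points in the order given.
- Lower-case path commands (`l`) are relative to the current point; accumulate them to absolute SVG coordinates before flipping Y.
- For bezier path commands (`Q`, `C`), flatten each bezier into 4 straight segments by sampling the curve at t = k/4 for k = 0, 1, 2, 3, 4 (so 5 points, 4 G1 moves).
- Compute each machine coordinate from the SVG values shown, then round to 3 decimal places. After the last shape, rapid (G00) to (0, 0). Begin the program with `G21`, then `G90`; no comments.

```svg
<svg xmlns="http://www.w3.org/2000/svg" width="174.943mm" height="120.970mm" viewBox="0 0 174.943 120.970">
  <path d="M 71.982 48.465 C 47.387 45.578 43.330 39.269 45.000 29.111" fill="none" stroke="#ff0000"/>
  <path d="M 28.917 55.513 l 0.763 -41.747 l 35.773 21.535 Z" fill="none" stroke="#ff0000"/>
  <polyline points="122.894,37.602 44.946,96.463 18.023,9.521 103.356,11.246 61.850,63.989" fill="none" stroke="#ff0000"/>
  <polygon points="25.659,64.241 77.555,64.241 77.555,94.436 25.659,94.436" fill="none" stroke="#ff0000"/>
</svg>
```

viewBox `0 0 174.943 120.970` with mm width/height → 1 unit = 1 mm. Flip: y_m = 120.970 − y_svg.

**Shape 1** — `<path>` cubic bezier, stroke `#ff0000` → engrave (S166, F3449). Control points (SVG): P0=(71.982,48.465), P1=(47.387,45.578), P2=(43.330,39.269), P3=(45.000,29.111); sampled at t=k/4. Machine vertices: (71.982,72.505) → (57.155,75.319) → (48.642,79.455) → (45.053,84.956) → (45.000,91.859). Open path.

**Shape 2** — `<path>` regular polygon, stroke `#ff0000` → engrave (S166, F3449). Machine vertices: (28.917,65.457) → (29.680,107.204) → (65.453,85.669) → (28.917,65.457). Closed: final G1 returns to the first vertex.

**Shape 3** — `<polyline>` open polyline, stroke `#ff0000` → engrave (S166, F3449). Machine vertices: (122.894,83.368) → (44.946,24.507) → (18.023,111.449) → (103.356,109.724) → (61.850,56.981). Open path.

**Shape 4** — `<polygon>` rectangle, stroke `#ff0000` → engrave (S166, F3449). Machine vertices: (25.659,56.729) → (77.555,56.729) → (77.555,26.534) → (25.659,26.534) → (25.659,56.729). Closed: final G1 returns to the first vertex.

G21
G90
G00 X71.982 Y72.505
M4 S166
G1 X57.155 Y75.319 F3449
G1 X48.642 Y79.455
G1 X45.053 Y84.956
G1 X45.000 Y91.859
G00 X28.917 Y65.457
M4 S166
G1 X29.680 Y107.204 F3449
G1 X65.453 Y85.669
G1 X28.917 Y65.457
G00 X122.894 Y83.368
M4 S166
G1 X44.946 Y24.507 F3449
G1 X18.023 Y111.449
G1 X103.356 Y109.724
G1 X61.850 Y56.981
G00 X25.659 Y56.729
M4 S166
G1 X77.555 Y56.729 F3449
G1 X77.555 Y26.534
G1 X25.659 Y26.534
G1 X25.659 Y56.729
M5
G00 X0.000 Y0.000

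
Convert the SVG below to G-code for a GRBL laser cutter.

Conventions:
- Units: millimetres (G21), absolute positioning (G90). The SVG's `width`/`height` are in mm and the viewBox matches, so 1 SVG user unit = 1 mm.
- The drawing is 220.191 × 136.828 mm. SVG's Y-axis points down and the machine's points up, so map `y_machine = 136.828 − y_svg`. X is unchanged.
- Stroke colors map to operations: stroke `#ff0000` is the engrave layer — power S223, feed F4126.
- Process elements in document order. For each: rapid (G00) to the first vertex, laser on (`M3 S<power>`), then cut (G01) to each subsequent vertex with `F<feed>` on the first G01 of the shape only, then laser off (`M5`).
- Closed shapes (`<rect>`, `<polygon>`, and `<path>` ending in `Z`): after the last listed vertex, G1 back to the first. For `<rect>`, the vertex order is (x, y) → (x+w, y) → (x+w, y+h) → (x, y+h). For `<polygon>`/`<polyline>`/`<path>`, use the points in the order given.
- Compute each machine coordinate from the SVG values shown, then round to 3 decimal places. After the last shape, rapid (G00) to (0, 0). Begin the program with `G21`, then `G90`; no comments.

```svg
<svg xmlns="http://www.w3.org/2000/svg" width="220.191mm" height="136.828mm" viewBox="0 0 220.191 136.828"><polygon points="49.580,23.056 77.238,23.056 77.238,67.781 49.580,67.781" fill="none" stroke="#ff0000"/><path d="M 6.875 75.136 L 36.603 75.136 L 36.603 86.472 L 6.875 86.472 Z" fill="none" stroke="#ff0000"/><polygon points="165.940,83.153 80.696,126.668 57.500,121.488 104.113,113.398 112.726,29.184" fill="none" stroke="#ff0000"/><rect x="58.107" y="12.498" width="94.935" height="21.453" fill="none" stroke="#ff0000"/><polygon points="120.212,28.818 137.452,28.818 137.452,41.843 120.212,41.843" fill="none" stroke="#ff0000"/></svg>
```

G21
G90
G00 X49.580 Y113.772
M3 S223
G01 X77.238 Y113.772 F4126
G01 X77.238 Y69.047
G01 X49.580 Y69.047
G01 X49.580 Y113.772
M5
G00 X6.875 Y61.692
M3 S223
G01 X36.603 Y61.692 F4126
G01 X36.603 Y50.356
G01 X6.875 Y50.356
G01 X6.875 Y61.692
M5
G00 X165.940 Y53.675
M3 S223
G01 X80.696 Y10.160 F4126
G01 X57.500 Y15.340
G01 X104.113 Y23.430
G01 X112.726 Y107.644
G01 X165.940 Y53.675
M5
G00 X58.107 Y124.330
M3 S223
G01 X153.042 Y124.330 F4126
G01 X153.042 Y102.877
G01 X58.107 Y102.877
G01 X58.107 Y124.330
M5
G00 X120.212 Y108.010
M3 S223
G01 X137.452 Y108.010 F4126
G01 X137.452 Y94.985
G01 X120.212 Y94.985
G01 X120.212 Y108.010
M5
G00 X0.000 Y0.000

viewBox `0 0 220.191 136.828` with mm width/height → 1 unit = 1 mm. Flip: y_m = 136.828 − y_svg.

**Shape 1** — `<polygon>` rectangle, stroke `#ff0000` → engrave (S223, F4126). Machine vertices: (49.580,113.772) → (77.238,113.772) → (77.238,69.047) → (49.580,69.047) → (49.580,113.772). Closed: final G1 returns to the first vertex.

**Shape 2** — `<path>` rectangle, stroke `#ff0000` → engrave (S223, F4126). Machine vertices: (6.875,61.692) → (36.603,61.692) → (36.603,50.356) → (6.875,50.356) → (6.875,61.692). Closed: final G1 returns to the first vertex.

**Shape 3** — `<polygon>` closed polygon, stroke `#ff0000` → engrave (S223, F4126). Machine vertices: (165.940,53.675) → (80.696,10.160) → (57.500,15.340) → (104.113,23.430) → (112.726,107.644) → (165.940,53.675). Closed: final G1 returns to the first vertex.

**Shape 4** — `<rect>` rectangle, stroke `#ff0000` → engrave (S223, F4126). Machine vertices: (58.107,124.330) → (153.042,124.330) → (153.042,102.877) → (58.107,102.877) → (58.107,124.330). Closed: final G1 returns to the first vertex.

**Shape 5** — `<polygon>` rectangle, stroke `#ff0000` → engrave (S223, F4126). Machine vertices: (120.212,108.010) → (137.452,108.010) → (137.452,94.985) → (120.212,94.985) → (120.212,108.010). Closed: final G1 returns to the first vertex.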